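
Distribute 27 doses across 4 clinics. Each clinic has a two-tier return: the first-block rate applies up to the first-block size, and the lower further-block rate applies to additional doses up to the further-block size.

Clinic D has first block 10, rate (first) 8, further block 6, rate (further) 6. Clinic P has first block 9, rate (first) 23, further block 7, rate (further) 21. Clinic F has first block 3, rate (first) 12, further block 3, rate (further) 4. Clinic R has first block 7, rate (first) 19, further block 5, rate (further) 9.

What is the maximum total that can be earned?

532

Treat each block as its own option and order by rate: Clinic P/T1 23 > Clinic P/T2 21 > Clinic R/T1 19 > Clinic F/T1 12 > Clinic R/T2 9 > Clinic D/T1 8 > Clinic D/T2 6 > Clinic F/T2 4.
Clinic P T1 at 23: fill all 9 → 18 left.
Clinic P/T2 (21): +7 → 11 left.
Clinic R T1 at 19: fill all 7 → 4 left.
Clinic F T1 at 12: fill all 3 → 1 left.
1 remain; put them into Clinic R T2 at 9.
Total = 23×9 + 21×7 + 19×7 + 12×3 + 9×1 = 532.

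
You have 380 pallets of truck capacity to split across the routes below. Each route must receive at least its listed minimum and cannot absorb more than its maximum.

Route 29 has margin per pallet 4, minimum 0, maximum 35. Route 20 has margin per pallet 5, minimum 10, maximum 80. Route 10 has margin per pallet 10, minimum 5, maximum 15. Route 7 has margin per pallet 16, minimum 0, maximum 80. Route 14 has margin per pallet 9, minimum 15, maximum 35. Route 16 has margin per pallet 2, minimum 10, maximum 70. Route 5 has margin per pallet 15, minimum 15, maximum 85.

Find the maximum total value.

Meeting every minimum uses 0+10+5+0+15+10+15 = 55 pallets, leaving 325.
Rank by margin per pallet: Route 7 16 > Route 5 15 > Route 10 10 > Route 14 9 > Route 20 5 > Route 29 4 > Route 16 2.
Give Route 7 80 more to hit its cap of 80 — 245 left.
Give Route 5 70 more to hit its cap of 85 — 175 left.
Give Route 10 10 more to hit its cap of 15 — 165 left.
Give Route 14 20 more to hit its cap of 35 — 145 left.
Route 20: +70 to 80 (cap) — 75 left.
Route 29 takes 35 more to reach its cap of 35 — 40 left.
Route 16: +40 (room for 60) → 50. Pool exhausted.
Total = 4×35 + 5×80 + 10×15 + 16×80 + 9×35 + 2×50 + 15×85 = 3660.

3660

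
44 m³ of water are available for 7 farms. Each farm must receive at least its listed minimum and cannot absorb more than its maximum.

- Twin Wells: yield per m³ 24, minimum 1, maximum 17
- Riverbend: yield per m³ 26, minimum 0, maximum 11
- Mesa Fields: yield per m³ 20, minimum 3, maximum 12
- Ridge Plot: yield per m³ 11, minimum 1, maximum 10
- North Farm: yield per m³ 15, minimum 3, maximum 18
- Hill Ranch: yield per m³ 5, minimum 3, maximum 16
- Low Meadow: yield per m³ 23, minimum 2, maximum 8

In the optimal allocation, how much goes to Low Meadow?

6

Meeting every minimum uses 1+0+3+1+3+3+2 = 13 m³, leaving 31.
Rank by yield per m³: Riverbend 26 > Twin Wells 24 > Low Meadow 23 > Mesa Fields 20 > North Farm 15 > Ridge Plot 11 > Hill Ranch 5.
Riverbend: +11 to 11 (cap) — 20 left.
Twin Wells takes 16 more to reach its cap of 17 — 4 left.
Low Meadow: +4 (room for 6) → 6. Pool exhausted.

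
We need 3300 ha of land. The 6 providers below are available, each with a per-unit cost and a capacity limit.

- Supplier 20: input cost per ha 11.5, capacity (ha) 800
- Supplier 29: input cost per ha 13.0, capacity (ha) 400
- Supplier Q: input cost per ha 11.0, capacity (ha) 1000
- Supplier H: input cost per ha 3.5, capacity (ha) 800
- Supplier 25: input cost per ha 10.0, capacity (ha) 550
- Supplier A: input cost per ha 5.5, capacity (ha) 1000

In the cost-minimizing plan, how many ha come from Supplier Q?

950

Fill from the cheapest provider first.
Take 800 from Supplier H at 3.5 — need 2500 more.
Supplier A (5.5): use full 1000 — 1500 ha to go.
Take 550 from Supplier 25 at 10.0 — need 950 more.
Take 950 from Supplier Q at 11.0 to finish.
Supplier 20, Supplier 29: unused.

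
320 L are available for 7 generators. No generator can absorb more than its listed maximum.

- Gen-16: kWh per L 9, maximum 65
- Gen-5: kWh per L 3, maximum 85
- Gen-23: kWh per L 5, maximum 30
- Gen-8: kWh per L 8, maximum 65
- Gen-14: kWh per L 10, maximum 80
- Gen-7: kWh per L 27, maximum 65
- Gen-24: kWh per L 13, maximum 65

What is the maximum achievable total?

Rank by kWh per L: Gen-7 27 > Gen-24 13 > Gen-14 10 > Gen-16 9 > Gen-8 8 > Gen-23 5 > Gen-5 3.
Gen-7 takes 65 to reach its cap of 65 — 255 left.
Gen-24: +65 to 65 (cap) — 190 left.
Give Gen-14 80 to hit its cap of 80 — 110 left.
Gen-16 takes 65 to reach its cap of 65 — 45 left.
Gen-8 has room for 65 but only 45 remain, so it gets 45.
Total = 9×65 + 8×45 + 10×80 + 27×65 + 13×65 = 4345.

4345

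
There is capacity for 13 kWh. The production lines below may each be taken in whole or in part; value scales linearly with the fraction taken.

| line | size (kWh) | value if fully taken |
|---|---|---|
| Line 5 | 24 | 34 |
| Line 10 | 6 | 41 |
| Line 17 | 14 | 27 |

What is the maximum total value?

54.5

Best value per unit of size first: Line 10 41/6≈6.83, Line 17 27/14≈1.93, Line 5 34/24≈1.42.
Line 10: take in full, 6 kWh for value 41 — 7 left.
7 kWh left: a 7/14 share of Line 17 gives 27×7/14 = 13.5.
Total value = 54.5.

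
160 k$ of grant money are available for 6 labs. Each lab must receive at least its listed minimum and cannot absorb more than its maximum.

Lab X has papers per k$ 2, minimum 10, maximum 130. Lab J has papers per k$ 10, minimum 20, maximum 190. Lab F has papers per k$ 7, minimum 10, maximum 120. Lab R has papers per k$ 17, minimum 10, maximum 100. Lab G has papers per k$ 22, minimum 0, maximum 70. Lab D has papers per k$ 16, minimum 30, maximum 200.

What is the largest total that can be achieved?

2650

Meeting every minimum uses 10+20+10+10+0+30 = 80 k$, leaving 80.
Order the labs by papers per k$: Lab G 22 > Lab R 17 > Lab D 16 > Lab J 10 > Lab F 7 > Lab X 2.
Give Lab G 70 more to hit its cap of 70 — 10 left.
Lab R has room for 90 more but only 10 remain, so it gets 20.
Total = 2×10 + 10×20 + 7×10 + 17×20 + 22×70 + 16×30 = 2650.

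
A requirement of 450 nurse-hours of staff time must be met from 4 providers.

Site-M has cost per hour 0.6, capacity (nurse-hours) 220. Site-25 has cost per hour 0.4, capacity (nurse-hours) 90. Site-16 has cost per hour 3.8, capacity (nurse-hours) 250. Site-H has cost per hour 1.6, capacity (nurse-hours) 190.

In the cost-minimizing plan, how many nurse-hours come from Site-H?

140

Cheapest first:
Site-25 at 0.4: take all 90 nurse-hours — 360 still needed.
Site-M at 0.6: take all 220 nurse-hours — 140 still needed.
Site-H at 1.6: take 140 of its 190 — requirement met.
Site-16: unused.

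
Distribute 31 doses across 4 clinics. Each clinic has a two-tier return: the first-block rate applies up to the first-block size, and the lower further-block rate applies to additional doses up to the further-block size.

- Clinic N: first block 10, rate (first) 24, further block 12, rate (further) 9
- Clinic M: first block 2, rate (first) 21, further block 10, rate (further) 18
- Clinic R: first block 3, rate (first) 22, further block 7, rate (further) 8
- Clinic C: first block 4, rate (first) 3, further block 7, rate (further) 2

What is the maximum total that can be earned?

582

Order all 8 blocks by rate: Clinic N/T1 24 > Clinic R/T1 22 > Clinic M/T1 21 > Clinic M/T2 18 > Clinic N/T2 9 > Clinic R/T2 8 > Clinic C/T1 3 > Clinic C/T2 2.
Fill Clinic N T1 block (10 at 24) → 21 left.
Clinic R T1 at 22: fill all 3 → 18 left.
Clinic M/T1 (21): +2 → 16 left.
Clinic M T2 at 18: fill all 10 → 6 left.
6 remain; put them into Clinic N T2 at 9.
Total = 24×10 + 22×3 + 21×2 + 18×10 + 9×6 = 582.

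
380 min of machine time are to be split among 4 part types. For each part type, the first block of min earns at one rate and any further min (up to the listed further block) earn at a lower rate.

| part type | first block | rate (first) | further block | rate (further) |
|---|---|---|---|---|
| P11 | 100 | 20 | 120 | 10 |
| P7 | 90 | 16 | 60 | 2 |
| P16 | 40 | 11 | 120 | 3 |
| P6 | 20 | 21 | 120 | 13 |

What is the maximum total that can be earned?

5960

Order all 8 blocks by rate: P6/first 21 > P11/first 20 > P7/first 16 > P6/second 13 > P16/first 11 > P11/second 10 > P16/second 3 > P7/second 2.
P6/first (21): +20 — 360 left.
P11 first at 20: fill all 100 — 260 left.
Fill P7 first block (90 at 16) — 170 left.
P6 second at 13: fill all 120 — 50 left.
P16 first at 11: fill all 40 — 10 left.
P11/second: +10 of 120 at 10; pool empty.
Total = 21×20 + 20×100 + 16×90 + 13×120 + 11×40 + 10×10 = 5960.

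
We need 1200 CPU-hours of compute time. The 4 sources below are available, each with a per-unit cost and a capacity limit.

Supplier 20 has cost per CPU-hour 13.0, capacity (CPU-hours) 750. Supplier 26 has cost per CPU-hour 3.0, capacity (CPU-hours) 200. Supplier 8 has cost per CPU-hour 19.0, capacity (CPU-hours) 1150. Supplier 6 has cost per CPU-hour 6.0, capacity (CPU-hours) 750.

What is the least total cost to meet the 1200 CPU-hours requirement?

8350

Cheapest first:
Supplier 26 at 3.0: take all 200 CPU-hours ; 1000 still needed.
Take 750 from Supplier 6 at 6.0 ; need 250 more.
Take 250 from Supplier 20 at 13.0 to finish.
Supplier 8: unused.
Cost = 200×3.0 + 750×6.0 + 250×13.0 = 8350.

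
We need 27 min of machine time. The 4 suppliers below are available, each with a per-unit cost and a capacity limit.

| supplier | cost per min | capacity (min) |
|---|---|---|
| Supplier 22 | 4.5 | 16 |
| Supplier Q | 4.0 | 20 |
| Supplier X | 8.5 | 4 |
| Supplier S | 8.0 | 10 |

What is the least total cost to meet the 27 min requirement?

Use suppliers in increasing cost order.
Supplier Q at 4.0: take all 20 min — 7 still needed.
Supplier 22 at 4.5: take 7 of its 16 — requirement met.
Supplier S, Supplier X: unused.
Cost = 20×4.0 + 7×4.5 = 111.5.

111.5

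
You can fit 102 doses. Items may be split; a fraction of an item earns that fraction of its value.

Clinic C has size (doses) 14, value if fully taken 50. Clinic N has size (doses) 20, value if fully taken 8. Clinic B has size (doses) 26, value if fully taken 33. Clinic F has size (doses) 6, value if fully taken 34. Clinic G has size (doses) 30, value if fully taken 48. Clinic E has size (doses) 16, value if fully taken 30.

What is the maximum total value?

199

Rank by value-to-size ratio: Clinic F 34/6≈5.67, Clinic C 50/14≈3.57, Clinic E 30/16≈1.88, Clinic G 48/30≈1.6, Clinic B 33/26≈1.27, Clinic N 8/20≈0.4.
All 6 doses of Clinic F fit (value 34) ; 96 remain.
Clinic C: take in full, 14 doses for value 50 ; 82 left.
Take all of Clinic E (16 doses, value 30) ; 66 doses left.
Take all of Clinic G (30 doses, value 48) ; 36 doses left.
All 26 doses of Clinic B fit (value 33) ; 10 remain.
Only 10 doses remain; take 10/20 of Clinic N for value 8×10/20 = 4.
Total value = 199.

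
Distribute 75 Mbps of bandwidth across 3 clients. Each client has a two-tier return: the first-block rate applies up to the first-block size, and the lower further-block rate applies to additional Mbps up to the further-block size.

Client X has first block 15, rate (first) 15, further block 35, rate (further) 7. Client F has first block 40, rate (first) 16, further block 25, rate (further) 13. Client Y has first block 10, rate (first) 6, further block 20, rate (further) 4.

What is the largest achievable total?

Treat each block as its own option and order by rate: Client F/T1 16 > Client X/T1 15 > Client F/T2 13 > Client X/T2 7 > Client Y/T1 6 > Client Y/T2 4.
Fill Client F T1 block (40 at 16) ; 35 left.
Fill Client X T1 block (15 at 15) ; 20 left.
Client F/T2: +20 of 25 at 13; pool empty.
Total = 16×40 + 15×15 + 13×20 = 1125.

1125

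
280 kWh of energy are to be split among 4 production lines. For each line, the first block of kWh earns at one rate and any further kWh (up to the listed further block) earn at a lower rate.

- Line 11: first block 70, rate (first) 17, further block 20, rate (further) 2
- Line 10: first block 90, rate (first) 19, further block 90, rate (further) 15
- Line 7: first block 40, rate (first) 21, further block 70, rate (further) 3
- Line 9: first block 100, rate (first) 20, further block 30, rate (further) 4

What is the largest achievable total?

Rank every tier by rate: Line 7/tier1 21 > Line 9/tier1 20 > Line 10/tier1 19 > Line 11/tier1 17 > Line 10/tier2 15 > Line 9/tier2 4 > Line 7/tier2 3 > Line 11/tier2 2.
Line 7/tier1 (21): +40 → 240 left.
Line 9/tier1 (20): +100 → 140 left.
Line 10 tier1 at 19: fill all 90 → 50 left.
50 remain; put them into Line 11 tier1 at 17.
Total = 21×40 + 20×100 + 19×90 + 17×50 = 5400.

5400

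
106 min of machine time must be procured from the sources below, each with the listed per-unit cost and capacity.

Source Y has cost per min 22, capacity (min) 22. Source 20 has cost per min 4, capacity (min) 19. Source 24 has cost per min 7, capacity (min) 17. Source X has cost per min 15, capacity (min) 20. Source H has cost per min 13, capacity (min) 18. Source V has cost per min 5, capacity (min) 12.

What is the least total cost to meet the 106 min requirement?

Cheapest first:
Source 20 (4): use full 19 — 87 min to go.
Source V at 5: take all 12 min — 75 still needed.
Source 24 at 7: take all 17 min — 58 still needed.
Source H (13): use full 18 — 40 min to go.
Source X at 15: take all 20 min — 20 still needed.
Source Y (22): take the remaining 20 — done.
Cost = 19×4 + 12×5 + 17×7 + 18×13 + 20×15 + 20×22 = 1229.

1229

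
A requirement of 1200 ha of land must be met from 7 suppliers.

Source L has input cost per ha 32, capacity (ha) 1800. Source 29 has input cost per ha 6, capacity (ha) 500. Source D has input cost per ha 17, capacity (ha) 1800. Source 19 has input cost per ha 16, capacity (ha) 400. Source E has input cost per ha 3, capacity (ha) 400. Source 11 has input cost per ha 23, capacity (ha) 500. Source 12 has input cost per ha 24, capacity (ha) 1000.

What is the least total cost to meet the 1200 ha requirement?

9000

Cheapest first:
Source E (3): use full 400 → 800 ha to go.
Source 29 at 6: take all 500 ha → 300 still needed.
Source 19 at 16: take 300 of its 400 → requirement met.
Source D, Source 11, Source 12, Source L: unused.
Cost = 400×3 + 500×6 + 300×16 = 9000.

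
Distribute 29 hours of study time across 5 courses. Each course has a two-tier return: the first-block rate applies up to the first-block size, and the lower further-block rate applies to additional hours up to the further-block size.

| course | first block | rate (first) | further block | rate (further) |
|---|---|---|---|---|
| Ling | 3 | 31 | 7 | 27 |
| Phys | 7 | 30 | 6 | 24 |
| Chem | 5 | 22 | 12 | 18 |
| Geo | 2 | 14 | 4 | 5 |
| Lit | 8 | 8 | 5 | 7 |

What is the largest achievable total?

764

Treat each block as its own option and order by rate: Ling/tier1 31 > Phys/tier1 30 > Ling/tier2 27 > Phys/tier2 24 > Chem/tier1 22 > Chem/tier2 18 > Geo/tier1 14 > Lit/tier1 8 > Lit/tier2 7 > Geo/tier2 5.
Ling/tier1 (31): +3 → 26 left.
Phys tier1 at 30: fill all 7 → 19 left.
Fill Ling tier2 block (7 at 27) → 12 left.
Phys tier2 at 24: fill all 6 → 6 left.
Chem/tier1 (22): +5 → 1 left.
1 remain; put them into Chem tier2 at 18.
Total = 31×3 + 30×7 + 27×7 + 24×6 + 22×5 + 18×1 = 764.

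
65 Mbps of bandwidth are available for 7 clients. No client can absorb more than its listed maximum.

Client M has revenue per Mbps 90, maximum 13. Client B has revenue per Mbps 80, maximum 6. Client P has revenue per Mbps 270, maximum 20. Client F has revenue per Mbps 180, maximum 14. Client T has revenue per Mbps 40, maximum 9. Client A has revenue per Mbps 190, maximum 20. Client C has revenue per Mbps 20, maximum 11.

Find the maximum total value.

Highest revenue per Mbps first: Client P 270 > Client A 190 > Client F 180 > Client M 90 > Client B 80 > Client T 40 > Client C 20.
Client P takes 20 to reach its cap of 20 ; 45 left.
Give Client A 20 to hit its cap of 20 ; 25 left.
Client F takes 14 to reach its cap of 14 ; 11 left.
Only 11 left; Client M takes them to reach 11.
Total = 90×11 + 270×20 + 180×14 + 190×20 = 12710.

12710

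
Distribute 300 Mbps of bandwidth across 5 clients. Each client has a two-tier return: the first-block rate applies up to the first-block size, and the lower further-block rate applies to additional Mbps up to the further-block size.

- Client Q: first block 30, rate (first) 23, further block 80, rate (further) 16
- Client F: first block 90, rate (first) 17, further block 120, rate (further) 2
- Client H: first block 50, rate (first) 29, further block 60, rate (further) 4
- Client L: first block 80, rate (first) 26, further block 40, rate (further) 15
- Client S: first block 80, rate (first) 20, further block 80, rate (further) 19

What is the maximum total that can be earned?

Rank every tier by rate: Client H/tier1 29 > Client L/tier1 26 > Client Q/tier1 23 > Client S/tier1 20 > Client S/tier2 19 > Client F/tier1 17 > Client Q/tier2 16 > Client L/tier2 15 > Client H/tier2 4 > Client F/tier2 2.
Fill Client H tier1 block (50 at 29) → 250 left.
Client L/tier1 (26): +80 → 170 left.
Client Q tier1 at 23: fill all 30 → 140 left.
Client S tier1 at 20: fill all 80 → 60 left.
60 remain; put them into Client S tier2 at 19.
Total = 29×50 + 26×80 + 23×30 + 20×80 + 19×60 = 6960.

6960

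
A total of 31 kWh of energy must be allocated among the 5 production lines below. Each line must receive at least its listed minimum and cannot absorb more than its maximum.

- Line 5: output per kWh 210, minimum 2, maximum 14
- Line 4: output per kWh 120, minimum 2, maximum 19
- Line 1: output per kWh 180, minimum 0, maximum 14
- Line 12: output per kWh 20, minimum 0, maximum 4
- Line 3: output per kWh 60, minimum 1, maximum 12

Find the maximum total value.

5760

Meeting every minimum uses 2+2+0+0+1 = 5 kWh, leaving 26.
Rank by output per kWh: Line 5 210 > Line 1 180 > Line 4 120 > Line 3 60 > Line 12 20.
Line 5: +12 to 14 (cap) → 14 left.
Line 1 takes 14 more to reach its cap of 14 → 0 left.
Total = 210×14 + 120×2 + 180×14 + 60×1 = 5760.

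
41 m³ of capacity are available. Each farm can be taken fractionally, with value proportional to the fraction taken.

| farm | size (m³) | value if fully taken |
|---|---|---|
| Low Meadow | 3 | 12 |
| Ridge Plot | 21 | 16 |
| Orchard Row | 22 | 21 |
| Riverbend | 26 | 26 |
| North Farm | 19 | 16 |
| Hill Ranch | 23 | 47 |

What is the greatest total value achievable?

Best value per unit of size first: Low Meadow 12/3≈4, Hill Ranch 47/23≈2.04, Riverbend 26/26≈1, Orchard Row 21/22≈0.955, North Farm 16/19≈0.842, Ridge Plot 16/21≈0.762.
All 3 m³ of Low Meadow fit (value 12) → 38 remain.
All 23 m³ of Hill Ranch fit (value 47) → 15 remain.
Fill the last 15 m³ with part of Riverbend: 15/26 of it earns 15.
Total value = 74.

74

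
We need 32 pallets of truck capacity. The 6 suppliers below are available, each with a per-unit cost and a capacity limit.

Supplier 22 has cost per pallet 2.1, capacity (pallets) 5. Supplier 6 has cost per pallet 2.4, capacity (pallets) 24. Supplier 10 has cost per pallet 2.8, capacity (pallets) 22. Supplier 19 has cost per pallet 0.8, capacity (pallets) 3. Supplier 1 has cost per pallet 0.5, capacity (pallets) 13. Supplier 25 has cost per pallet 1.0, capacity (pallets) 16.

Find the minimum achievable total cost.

Cheapest first:
Supplier 1 (0.5): use full 13 ; 19 pallets to go.
Take 3 from Supplier 19 at 0.8 ; need 16 more.
Supplier 25 at 1.0: take all 16 pallets ; 0 still needed.
Supplier 22, Supplier 6, Supplier 10: unused.
Cost = 13×0.5 + 3×0.8 + 16×1.0 = 24.9.

24.9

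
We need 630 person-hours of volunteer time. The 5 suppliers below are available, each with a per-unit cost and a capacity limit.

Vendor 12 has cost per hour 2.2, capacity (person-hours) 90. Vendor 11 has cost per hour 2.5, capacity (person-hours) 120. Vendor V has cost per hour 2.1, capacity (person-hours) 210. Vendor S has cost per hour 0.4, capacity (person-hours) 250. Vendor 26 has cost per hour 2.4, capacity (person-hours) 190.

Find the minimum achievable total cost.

Cheapest first:
Vendor S at 0.4: take all 250 person-hours ; 380 still needed.
Vendor V (2.1): use full 210 ; 170 person-hours to go.
Vendor 12 at 2.2: take all 90 person-hours ; 80 still needed.
Take 80 from Vendor 26 at 2.4 to finish.
Vendor 11: unused.
Cost = 250×0.4 + 210×2.1 + 90×2.2 + 80×2.4 = 931.

931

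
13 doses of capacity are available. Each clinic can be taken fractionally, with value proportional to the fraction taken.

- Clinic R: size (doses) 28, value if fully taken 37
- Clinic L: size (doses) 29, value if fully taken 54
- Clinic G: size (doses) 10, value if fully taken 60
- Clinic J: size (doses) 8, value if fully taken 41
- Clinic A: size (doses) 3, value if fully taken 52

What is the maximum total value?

Rank by value-to-size ratio: Clinic A 52/3≈17.3, Clinic G 60/10≈6, Clinic J 41/8≈5.12, Clinic L 54/29≈1.86, Clinic R 37/28≈1.32.
Take all of Clinic A (3 doses, value 52) → 10 doses left.
Take all of Clinic G (10 doses, value 60) → 0 doses left.
Total value = 112.

112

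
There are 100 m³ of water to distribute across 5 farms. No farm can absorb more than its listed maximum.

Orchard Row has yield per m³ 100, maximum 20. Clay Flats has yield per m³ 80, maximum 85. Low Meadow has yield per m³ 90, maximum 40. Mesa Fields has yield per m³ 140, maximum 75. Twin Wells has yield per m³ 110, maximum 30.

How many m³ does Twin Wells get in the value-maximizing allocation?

Order the farms by yield per m³: Mesa Fields 140 > Twin Wells 110 > Orchard Row 100 > Low Meadow 90 > Clay Flats 80.
Give Mesa Fields 75 to hit its cap of 75 ; 25 left.
Twin Wells has room for 30 but only 25 remain, so it gets 25.

25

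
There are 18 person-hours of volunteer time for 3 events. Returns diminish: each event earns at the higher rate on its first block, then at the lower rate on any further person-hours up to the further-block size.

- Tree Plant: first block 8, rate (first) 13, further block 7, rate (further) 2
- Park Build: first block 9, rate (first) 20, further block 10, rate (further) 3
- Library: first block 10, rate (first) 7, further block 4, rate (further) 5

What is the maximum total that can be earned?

291

Treat each block as its own option and order by rate: Park Build/first 20 > Tree Plant/first 13 > Library/first 7 > Library/second 5 > Park Build/second 3 > Tree Plant/second 2.
Park Build/first (20): +9 → 9 left.
Fill Tree Plant first block (8 at 13) → 1 left.
Library first at 7: only 1 left, fill 1.
Total = 20×9 + 13×8 + 7×1 = 291.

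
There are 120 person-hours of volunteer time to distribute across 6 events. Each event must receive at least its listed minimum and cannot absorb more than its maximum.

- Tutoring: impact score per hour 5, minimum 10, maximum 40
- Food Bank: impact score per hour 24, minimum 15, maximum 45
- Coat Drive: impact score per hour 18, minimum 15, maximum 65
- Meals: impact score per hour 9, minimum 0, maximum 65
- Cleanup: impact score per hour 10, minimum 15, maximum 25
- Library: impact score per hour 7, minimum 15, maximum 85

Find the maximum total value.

Meeting every minimum uses 10+15+15+0+15+15 = 70 person-hours, leaving 50.
Rank by impact score per hour: Food Bank 24 > Coat Drive 18 > Cleanup 10 > Meals 9 > Library 7 > Tutoring 5.
Food Bank: +30 to 45 (cap) ; 20 left.
Coat Drive: +20 (room for 50) → 35. Pool exhausted.
Total = 5×10 + 24×45 + 18×35 + 10×15 + 7×15 = 2015.

2015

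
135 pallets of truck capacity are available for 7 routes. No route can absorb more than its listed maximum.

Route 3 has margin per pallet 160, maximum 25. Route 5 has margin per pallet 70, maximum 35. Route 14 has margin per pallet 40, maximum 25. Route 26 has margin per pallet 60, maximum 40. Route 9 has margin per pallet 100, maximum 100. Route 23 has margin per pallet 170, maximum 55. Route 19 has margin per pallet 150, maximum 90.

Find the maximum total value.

Highest margin per pallet first: Route 23 170 > Route 3 160 > Route 19 150 > Route 9 100 > Route 5 70 > Route 26 60 > Route 14 40.
Route 23 takes 55 to reach its cap of 55 — 80 left.
Route 3: +25 to 25 (cap) — 55 left.
Route 19: +55 (room for 90) → 55. Pool exhausted.
Total = 160×25 + 170×55 + 150×55 = 21600.

21600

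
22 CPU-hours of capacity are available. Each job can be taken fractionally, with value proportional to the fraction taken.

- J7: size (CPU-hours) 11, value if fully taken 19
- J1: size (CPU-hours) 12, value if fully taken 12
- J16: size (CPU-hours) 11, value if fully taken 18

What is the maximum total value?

37

Rank by value-to-size ratio: J7 19/11≈1.73, J16 18/11≈1.64, J1 12/12≈1.
J7: take in full, 11 CPU-hours for value 19 — 11 left.
Take all of J16 (11 CPU-hours, value 18) — 0 CPU-hours left.
Total value = 37.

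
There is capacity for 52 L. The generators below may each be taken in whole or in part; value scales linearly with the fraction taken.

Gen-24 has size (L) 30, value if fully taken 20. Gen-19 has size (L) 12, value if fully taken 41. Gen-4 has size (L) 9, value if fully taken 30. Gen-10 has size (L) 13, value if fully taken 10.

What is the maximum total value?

Sort by value density: Gen-19 41/12≈3.42, Gen-4 30/9≈3.33, Gen-10 10/13≈0.769, Gen-24 20/30≈0.667.
All 12 L of Gen-19 fit (value 41) → 40 remain.
Gen-4: take in full, 9 L for value 30 → 31 left.
All 13 L of Gen-10 fit (value 10) → 18 remain.
Only 18 L remain; take 18/30 of Gen-24 for value 20×18/30 = 12.
Total value = 93.

93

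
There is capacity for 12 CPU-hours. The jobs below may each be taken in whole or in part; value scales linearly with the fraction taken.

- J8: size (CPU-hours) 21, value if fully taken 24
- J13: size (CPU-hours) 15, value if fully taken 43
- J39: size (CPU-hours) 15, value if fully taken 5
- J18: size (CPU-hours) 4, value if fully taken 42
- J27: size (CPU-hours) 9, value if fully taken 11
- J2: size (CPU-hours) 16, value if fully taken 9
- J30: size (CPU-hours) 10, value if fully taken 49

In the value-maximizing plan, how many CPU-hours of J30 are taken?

Sort by value density: J18 42/4≈10.5, J30 49/10≈4.9, J13 43/15≈2.87, J27 11/9≈1.22, J8 24/21≈1.14, J2 9/16≈0.562, J39 5/15≈0.333.
All 4 CPU-hours of J18 fit (value 42) → 8 remain.
Only 8 CPU-hours remain; take 8/10 of J30 for value 49×8/10 = 39.2.

8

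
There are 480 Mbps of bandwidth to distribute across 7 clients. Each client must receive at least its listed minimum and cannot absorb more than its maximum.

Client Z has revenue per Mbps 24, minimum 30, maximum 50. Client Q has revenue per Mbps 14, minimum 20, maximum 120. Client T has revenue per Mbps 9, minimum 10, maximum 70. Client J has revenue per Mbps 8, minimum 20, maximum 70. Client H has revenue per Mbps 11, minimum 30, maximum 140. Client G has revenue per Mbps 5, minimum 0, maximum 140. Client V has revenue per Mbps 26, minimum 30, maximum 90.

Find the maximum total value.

7460

Meeting every minimum uses 30+20+10+20+30+0+30 = 140 Mbps, leaving 340.
Order the clients by revenue per Mbps: Client V 26 > Client Z 24 > Client Q 14 > Client H 11 > Client T 9 > Client J 8 > Client G 5.
Give Client V 60 more to hit its cap of 90 → 280 left.
Client Z: +20 to 50 (cap) → 260 left.
Client Q takes 100 more to reach its cap of 120 → 160 left.
Give Client H 110 more to hit its cap of 140 → 50 left.
Only 50 left; Client T takes them to reach 60.
Total = 24×50 + 14×120 + 9×60 + 8×20 + 11×140 + 26×90 = 7460.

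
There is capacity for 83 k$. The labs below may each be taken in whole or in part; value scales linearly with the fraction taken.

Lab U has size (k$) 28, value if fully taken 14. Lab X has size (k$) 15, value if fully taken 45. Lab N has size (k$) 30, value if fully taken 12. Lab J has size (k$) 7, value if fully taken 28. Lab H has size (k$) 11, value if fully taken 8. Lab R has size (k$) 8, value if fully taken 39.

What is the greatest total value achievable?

139.6

Sort by value density: Lab R 39/8≈4.88, Lab J 28/7≈4, Lab X 45/15≈3, Lab H 8/11≈0.727, Lab U 14/28≈0.5, Lab N 12/30≈0.4.
Lab R: take in full, 8 k$ for value 39 — 75 left.
Lab J: take in full, 7 k$ for value 28 — 68 left.
Take all of Lab X (15 k$, value 45) — 53 k$ left.
Take all of Lab H (11 k$, value 8) — 42 k$ left.
Take all of Lab U (28 k$, value 14) — 14 k$ left.
Only 14 k$ remain; take 14/30 of Lab N for value 12×14/30 = 5.6.
Total value = 139.6.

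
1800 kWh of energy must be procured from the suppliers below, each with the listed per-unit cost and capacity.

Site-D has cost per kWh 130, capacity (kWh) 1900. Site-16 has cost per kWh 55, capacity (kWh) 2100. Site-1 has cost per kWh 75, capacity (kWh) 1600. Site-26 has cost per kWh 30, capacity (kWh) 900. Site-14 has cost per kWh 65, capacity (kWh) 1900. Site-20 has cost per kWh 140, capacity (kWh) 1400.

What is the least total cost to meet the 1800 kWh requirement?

76500

Use suppliers in increasing cost order.
Site-26 (30): use full 900 ; 900 kWh to go.
Site-16 at 55: take 900 of its 2100 ; requirement met.
Site-14, Site-1, Site-D, Site-20: unused.
Cost = 900×30 + 900×55 = 76500.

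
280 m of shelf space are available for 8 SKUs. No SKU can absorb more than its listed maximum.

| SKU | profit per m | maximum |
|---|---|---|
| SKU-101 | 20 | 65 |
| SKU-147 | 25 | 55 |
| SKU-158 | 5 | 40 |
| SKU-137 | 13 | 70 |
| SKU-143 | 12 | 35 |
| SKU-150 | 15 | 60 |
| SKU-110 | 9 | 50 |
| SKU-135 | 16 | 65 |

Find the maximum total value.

5070

Order the SKUs by profit per m: SKU-147 25 > SKU-101 20 > SKU-135 16 > SKU-150 15 > SKU-137 13 > SKU-143 12 > SKU-110 9 > SKU-158 5.
Give SKU-147 55 to hit its cap of 55 ; 225 left.
Give SKU-101 65 to hit its cap of 65 ; 160 left.
Give SKU-135 65 to hit its cap of 65 ; 95 left.
Give SKU-150 60 to hit its cap of 60 ; 35 left.
SKU-137 has room for 70 but only 35 remain, so it gets 35.
Total = 20×65 + 25×55 + 13×35 + 15×60 + 16×65 = 5070.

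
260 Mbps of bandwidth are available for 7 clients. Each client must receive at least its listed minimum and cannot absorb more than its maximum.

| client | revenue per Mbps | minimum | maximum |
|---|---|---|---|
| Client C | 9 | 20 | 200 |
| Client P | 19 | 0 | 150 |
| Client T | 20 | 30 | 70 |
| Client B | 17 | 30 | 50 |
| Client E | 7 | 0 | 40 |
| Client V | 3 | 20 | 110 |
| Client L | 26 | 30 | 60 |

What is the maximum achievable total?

Meeting every minimum uses 20+0+30+30+0+20+30 = 130 Mbps, leaving 130.
Rank by revenue per Mbps: Client L 26 > Client T 20 > Client P 19 > Client B 17 > Client C 9 > Client E 7 > Client V 3.
Client L takes 30 more to reach its cap of 60 ; 100 left.
Client T: +40 to 70 (cap) ; 60 left.
Client P: +60 (room for 150) → 60. Pool exhausted.
Total = 9×20 + 19×60 + 20×70 + 17×30 + 3×20 + 26×60 = 4850.

4850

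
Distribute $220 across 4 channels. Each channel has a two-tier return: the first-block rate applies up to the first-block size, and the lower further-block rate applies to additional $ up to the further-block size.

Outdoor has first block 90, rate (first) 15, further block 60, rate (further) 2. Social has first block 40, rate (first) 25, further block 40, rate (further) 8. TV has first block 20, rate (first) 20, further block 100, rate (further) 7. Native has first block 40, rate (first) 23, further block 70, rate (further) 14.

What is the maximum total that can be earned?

Order all 8 blocks by rate: Social/tier1 25 > Native/tier1 23 > TV/tier1 20 > Outdoor/tier1 15 > Native/tier2 14 > Social/tier2 8 > TV/tier2 7 > Outdoor/tier2 2.
Fill Social tier1 block (40 at 25) → 180 left.
Native/tier1 (23): +40 → 140 left.
Fill TV tier1 block (20 at 20) → 120 left.
Outdoor tier1 at 15: fill all 90 → 30 left.
Native tier2 at 14: only 30 left, fill 30.
Total = 25×40 + 23×40 + 20×20 + 15×90 + 14×30 = 4090.

4090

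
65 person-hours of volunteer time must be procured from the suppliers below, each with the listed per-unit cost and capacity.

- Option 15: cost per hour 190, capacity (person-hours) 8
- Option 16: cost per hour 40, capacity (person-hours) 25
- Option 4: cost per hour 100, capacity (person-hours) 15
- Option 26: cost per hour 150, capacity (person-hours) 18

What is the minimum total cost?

6530

Fill from the cheapest supplier first.
Option 16 at 40: take all 25 person-hours → 40 still needed.
Option 4 at 100: take all 15 person-hours → 25 still needed.
Option 26 (150): use full 18 → 7 person-hours to go.
Option 15 (190): take the remaining 7 → done.
Cost = 25×40 + 15×100 + 18×150 + 7×190 = 6530.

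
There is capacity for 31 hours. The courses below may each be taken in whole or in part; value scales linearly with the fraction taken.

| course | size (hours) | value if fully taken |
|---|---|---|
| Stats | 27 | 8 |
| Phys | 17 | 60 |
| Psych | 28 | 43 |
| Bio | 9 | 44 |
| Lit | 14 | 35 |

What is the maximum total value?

116.5

Sort by value density: Bio 44/9≈4.89, Phys 60/17≈3.53, Lit 35/14≈2.5, Psych 43/28≈1.54, Stats 8/27≈0.296.
All 9 hours of Bio fit (value 44) — 22 remain.
All 17 hours of Phys fit (value 60) — 5 remain.
Fill the last 5 hours with part of Lit: 5/14 of it earns 12.5.
Total value = 116.5.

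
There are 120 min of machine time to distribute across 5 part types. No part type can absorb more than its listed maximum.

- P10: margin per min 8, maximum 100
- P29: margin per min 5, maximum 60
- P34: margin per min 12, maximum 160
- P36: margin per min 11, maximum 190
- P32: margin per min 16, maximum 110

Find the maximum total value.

Rank by margin per min: P32 16 > P34 12 > P36 11 > P10 8 > P29 5.
Give P32 110 to hit its cap of 110 ; 10 left.
P34: +10 (room for 160) → 10. Pool exhausted.
Total = 12×10 + 16×110 = 1880.

1880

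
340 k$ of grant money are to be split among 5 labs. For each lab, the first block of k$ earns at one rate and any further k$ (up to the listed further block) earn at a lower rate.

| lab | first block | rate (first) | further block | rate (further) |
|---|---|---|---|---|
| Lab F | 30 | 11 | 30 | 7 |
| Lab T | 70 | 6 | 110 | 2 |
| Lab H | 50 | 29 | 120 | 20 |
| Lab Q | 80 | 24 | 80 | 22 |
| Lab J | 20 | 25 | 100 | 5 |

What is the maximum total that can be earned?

7830

Treat each block as its own option and order by rate: Lab H/first 29 > Lab J/first 25 > Lab Q/first 24 > Lab Q/second 22 > Lab H/second 20 > Lab F/first 11 > Lab F/second 7 > Lab T/first 6 > Lab J/second 5 > Lab T/second 2.
Fill Lab H first block (50 at 29) ; 290 left.
Lab J first at 25: fill all 20 ; 270 left.
Lab Q/first (24): +80 ; 190 left.
Lab Q second at 22: fill all 80 ; 110 left.
Lab H second at 20: only 110 left, fill 110.
Total = 29×50 + 25×20 + 24×80 + 22×80 + 20×110 = 7830.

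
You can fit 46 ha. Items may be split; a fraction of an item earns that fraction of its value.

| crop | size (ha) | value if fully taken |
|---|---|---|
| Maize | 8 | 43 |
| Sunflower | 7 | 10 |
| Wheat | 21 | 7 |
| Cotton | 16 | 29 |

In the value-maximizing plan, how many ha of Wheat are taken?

15

Best value per unit of size first: Maize 43/8≈5.38, Cotton 29/16≈1.81, Sunflower 10/7≈1.43, Wheat 7/21≈0.333.
Take all of Maize (8 ha, value 43) ; 38 ha left.
All 16 ha of Cotton fit (value 29) ; 22 remain.
All 7 ha of Sunflower fit (value 10) ; 15 remain.
Only 15 ha remain; take 15/21 of Wheat for value 7×15/21 = 5.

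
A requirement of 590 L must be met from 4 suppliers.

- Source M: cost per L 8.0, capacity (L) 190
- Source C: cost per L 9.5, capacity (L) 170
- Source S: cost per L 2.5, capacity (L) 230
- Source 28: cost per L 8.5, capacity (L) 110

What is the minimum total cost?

3600

Use suppliers in increasing cost order.
Source S (2.5): use full 230 → 360 L to go.
Source M (8.0): use full 190 → 170 L to go.
Take 110 from Source 28 at 8.5 → need 60 more.
Source C at 9.5: take 60 of its 170 → requirement met.
Cost = 230×2.5 + 190×8.0 + 110×8.5 + 60×9.5 = 3600.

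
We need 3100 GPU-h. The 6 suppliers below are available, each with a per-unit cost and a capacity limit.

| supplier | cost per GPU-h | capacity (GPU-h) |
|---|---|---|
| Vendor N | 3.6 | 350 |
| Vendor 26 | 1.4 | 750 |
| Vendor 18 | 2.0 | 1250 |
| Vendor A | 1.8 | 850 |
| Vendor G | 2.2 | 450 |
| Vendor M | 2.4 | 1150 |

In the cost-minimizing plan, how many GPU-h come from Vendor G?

Fill from the cheapest supplier first.
Vendor 26 (1.4): use full 750 → 2350 GPU-h to go.
Vendor A at 1.8: take all 850 GPU-h → 1500 still needed.
Vendor 18 (2.0): use full 1250 → 250 GPU-h to go.
Take 250 from Vendor G at 2.2 to finish.
Vendor M, Vendor N: unused.

250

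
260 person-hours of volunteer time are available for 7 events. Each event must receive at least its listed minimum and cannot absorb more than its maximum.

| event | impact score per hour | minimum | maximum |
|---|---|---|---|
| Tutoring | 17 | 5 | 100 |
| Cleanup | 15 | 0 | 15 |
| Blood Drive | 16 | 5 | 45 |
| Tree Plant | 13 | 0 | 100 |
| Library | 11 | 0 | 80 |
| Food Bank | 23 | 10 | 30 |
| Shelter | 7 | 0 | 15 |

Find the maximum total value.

Meeting every minimum uses 5+0+5+0+0+10+0 = 20 person-hours, leaving 240.
Highest impact score per hour first: Food Bank 23 > Tutoring 17 > Blood Drive 16 > Cleanup 15 > Tree Plant 13 > Library 11 > Shelter 7.
Food Bank takes 20 more to reach its cap of 30 — 220 left.
Give Tutoring 95 more to hit its cap of 100 — 125 left.
Blood Drive: +40 to 45 (cap) — 85 left.
Cleanup: +15 to 15 (cap) — 70 left.
Only 70 left; Tree Plant takes them to reach 70.
Total = 17×100 + 15×15 + 16×45 + 13×70 + 23×30 = 4245.

4245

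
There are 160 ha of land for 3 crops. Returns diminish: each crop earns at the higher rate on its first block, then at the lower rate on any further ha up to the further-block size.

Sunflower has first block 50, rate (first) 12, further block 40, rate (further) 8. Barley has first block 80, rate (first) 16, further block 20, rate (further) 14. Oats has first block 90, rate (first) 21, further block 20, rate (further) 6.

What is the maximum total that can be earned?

Order all 6 blocks by rate: Oats/T1 21 > Barley/T1 16 > Barley/T2 14 > Sunflower/T1 12 > Sunflower/T2 8 > Oats/T2 6.
Fill Oats T1 block (90 at 21) ; 70 left.
Barley T1 at 16: only 70 left, fill 70.
Total = 21×90 + 16×70 = 3010.

3010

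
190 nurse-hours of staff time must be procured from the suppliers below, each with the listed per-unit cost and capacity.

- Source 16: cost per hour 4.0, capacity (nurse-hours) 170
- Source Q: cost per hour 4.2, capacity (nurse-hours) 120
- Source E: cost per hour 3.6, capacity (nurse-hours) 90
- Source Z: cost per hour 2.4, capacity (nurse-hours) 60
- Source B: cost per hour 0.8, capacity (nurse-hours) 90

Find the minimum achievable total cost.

Use suppliers in increasing cost order.
Source B (0.8): use full 90 — 100 nurse-hours to go.
Take 60 from Source Z at 2.4 — need 40 more.
Source E at 3.6: take 40 of its 90 — requirement met.
Source 16, Source Q: unused.
Cost = 90×0.8 + 60×2.4 + 40×3.6 = 360.

360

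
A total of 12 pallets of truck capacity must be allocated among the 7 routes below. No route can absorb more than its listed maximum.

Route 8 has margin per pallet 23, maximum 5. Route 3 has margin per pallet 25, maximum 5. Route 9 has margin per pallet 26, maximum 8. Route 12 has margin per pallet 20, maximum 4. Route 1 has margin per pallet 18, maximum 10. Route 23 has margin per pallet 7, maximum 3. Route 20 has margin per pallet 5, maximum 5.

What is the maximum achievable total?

Rank by margin per pallet: Route 9 26 > Route 3 25 > Route 8 23 > Route 12 20 > Route 1 18 > Route 23 7 > Route 20 5.
Give Route 9 8 to hit its cap of 8 — 4 left.
Route 3: +4 (room for 5) → 4. Pool exhausted.
Total = 25×4 + 26×8 = 308.

308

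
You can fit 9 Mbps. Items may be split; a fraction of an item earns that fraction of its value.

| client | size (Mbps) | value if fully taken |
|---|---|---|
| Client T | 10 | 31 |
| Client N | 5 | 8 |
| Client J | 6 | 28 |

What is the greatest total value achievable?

37.3

Rank by value-to-size ratio: Client J 28/6≈4.67, Client T 31/10≈3.1, Client N 8/5≈1.6.
Take all of Client J (6 Mbps, value 28) — 3 Mbps left.
3 Mbps left: a 3/10 share of Client T gives 31×3/10 = 9.3.
Total value = 37.3.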